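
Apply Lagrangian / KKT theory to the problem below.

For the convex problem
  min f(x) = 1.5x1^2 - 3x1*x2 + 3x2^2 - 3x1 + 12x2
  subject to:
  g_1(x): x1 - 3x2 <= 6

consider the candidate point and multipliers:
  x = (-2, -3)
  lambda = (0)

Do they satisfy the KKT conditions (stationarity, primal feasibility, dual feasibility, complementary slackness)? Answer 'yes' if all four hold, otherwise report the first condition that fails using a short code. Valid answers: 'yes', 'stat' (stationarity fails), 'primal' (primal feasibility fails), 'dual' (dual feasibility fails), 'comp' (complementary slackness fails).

Gradient of f: grad f(x) = Q x + c = (0, 0)
Constraint values g_i(x) = a_i^T x - b_i:
  g_1((-2, -3)) = 1
Stationarity residual: grad f(x) + sum_i lambda_i a_i = (0, 0)
  -> stationarity OK
Primal feasibility (all g_i <= 0): FAILS
Dual feasibility (all lambda_i >= 0): OK
Complementary slackness (lambda_i * g_i(x) = 0 for all i): OK

Verdict: the first failing condition is primal_feasibility -> primal.

primal


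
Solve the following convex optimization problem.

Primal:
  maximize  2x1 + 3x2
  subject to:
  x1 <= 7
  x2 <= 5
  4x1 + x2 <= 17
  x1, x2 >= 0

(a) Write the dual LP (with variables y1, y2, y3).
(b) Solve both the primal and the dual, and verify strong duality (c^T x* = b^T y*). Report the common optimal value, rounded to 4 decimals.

The standard primal-dual pair for 'max c^T x s.t. A x <= b, x >= 0' is:
  Dual:  min b^T y  s.t.  A^T y >= c,  y >= 0.

So the dual LP is:
  minimize  7y1 + 5y2 + 17y3
  subject to:
    y1 + 4y3 >= 2
    y2 + y3 >= 3
    y1, y2, y3 >= 0

Solving the primal: x* = (3, 5).
  primal value c^T x* = 21.
Solving the dual: y* = (0, 2.5, 0.5).
  dual value b^T y* = 21.
Strong duality: c^T x* = b^T y*. Confirmed.

21


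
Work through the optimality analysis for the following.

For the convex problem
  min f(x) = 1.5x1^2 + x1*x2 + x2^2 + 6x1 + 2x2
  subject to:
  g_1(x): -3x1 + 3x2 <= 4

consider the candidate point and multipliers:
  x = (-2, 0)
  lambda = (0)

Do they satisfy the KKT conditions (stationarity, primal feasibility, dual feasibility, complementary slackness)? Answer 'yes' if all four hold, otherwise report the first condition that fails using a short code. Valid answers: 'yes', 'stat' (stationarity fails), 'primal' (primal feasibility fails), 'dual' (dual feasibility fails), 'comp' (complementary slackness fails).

Gradient of f: grad f(x) = Q x + c = (0, 0)
Constraint values g_i(x) = a_i^T x - b_i:
  g_1((-2, 0)) = 2
Stationarity residual: grad f(x) + sum_i lambda_i a_i = (0, 0)
  -> stationarity OK
Primal feasibility (all g_i <= 0): FAILS
Dual feasibility (all lambda_i >= 0): OK
Complementary slackness (lambda_i * g_i(x) = 0 for all i): OK

Verdict: the first failing condition is primal_feasibility -> primal.

primal


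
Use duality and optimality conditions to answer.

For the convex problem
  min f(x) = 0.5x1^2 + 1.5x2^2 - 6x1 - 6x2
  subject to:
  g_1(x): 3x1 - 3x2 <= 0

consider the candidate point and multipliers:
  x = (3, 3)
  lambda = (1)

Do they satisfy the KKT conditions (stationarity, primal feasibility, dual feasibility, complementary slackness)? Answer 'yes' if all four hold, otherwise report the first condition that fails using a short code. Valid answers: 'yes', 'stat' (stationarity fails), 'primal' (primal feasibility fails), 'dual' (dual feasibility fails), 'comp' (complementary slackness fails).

Gradient of f: grad f(x) = Q x + c = (-3, 3)
Constraint values g_i(x) = a_i^T x - b_i:
  g_1((3, 3)) = 0
Stationarity residual: grad f(x) + sum_i lambda_i a_i = (0, 0)
  -> stationarity OK
Primal feasibility (all g_i <= 0): OK
Dual feasibility (all lambda_i >= 0): OK
Complementary slackness (lambda_i * g_i(x) = 0 for all i): OK

Verdict: yes, KKT holds.

yes


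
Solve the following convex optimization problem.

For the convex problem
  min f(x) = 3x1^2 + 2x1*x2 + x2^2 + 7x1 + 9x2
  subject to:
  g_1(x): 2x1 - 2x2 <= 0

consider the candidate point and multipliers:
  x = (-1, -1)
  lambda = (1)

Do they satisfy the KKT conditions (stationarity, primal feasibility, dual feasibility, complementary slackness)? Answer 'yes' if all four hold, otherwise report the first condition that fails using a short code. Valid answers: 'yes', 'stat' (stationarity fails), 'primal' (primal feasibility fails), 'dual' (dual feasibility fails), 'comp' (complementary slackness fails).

Gradient of f: grad f(x) = Q x + c = (-1, 5)
Constraint values g_i(x) = a_i^T x - b_i:
  g_1((-1, -1)) = 0
Stationarity residual: grad f(x) + sum_i lambda_i a_i = (1, 3)
  -> stationarity FAILS
Primal feasibility (all g_i <= 0): OK
Dual feasibility (all lambda_i >= 0): OK
Complementary slackness (lambda_i * g_i(x) = 0 for all i): OK

Verdict: the first failing condition is stationarity -> stat.

stat


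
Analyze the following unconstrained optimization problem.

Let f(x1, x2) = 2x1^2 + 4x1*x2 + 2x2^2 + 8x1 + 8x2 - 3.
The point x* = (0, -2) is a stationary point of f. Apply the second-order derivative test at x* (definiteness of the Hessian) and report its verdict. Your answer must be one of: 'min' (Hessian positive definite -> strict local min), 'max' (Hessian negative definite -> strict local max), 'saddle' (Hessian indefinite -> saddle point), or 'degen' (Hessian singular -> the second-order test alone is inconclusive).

Compute the Hessian H = grad^2 f:
  H = [[4, 4], [4, 4]]
Verify stationarity: grad f(x*) = H x* + g = (0, 0).
Eigenvalues of H: 0, 8.
H has a zero eigenvalue (singular; positive semidefinite but not definite), so H is neither positive definite, negative definite, nor indefinite. The second-order test alone is inconclusive -> degen.
(Indeed, f is constant along the null direction of H through x*, so x* is not a strict local extremum.)

degen


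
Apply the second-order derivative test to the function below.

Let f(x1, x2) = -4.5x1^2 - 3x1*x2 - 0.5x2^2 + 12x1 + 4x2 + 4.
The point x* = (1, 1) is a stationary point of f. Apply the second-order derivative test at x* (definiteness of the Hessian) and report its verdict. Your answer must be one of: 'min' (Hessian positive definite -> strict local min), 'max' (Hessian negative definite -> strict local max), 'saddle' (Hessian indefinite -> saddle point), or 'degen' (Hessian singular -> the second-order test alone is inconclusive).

Compute the Hessian H = grad^2 f:
  H = [[-9, -3], [-3, -1]]
Verify stationarity: grad f(x*) = H x* + g = (0, 0).
Eigenvalues of H: -10, 0.
H has a zero eigenvalue (singular; negative semidefinite but not definite), so H is neither positive definite, negative definite, nor indefinite. The second-order test alone is inconclusive -> degen.
(Indeed, f is constant along the null direction of H through x*, so x* is not a strict local extremum.)

degen


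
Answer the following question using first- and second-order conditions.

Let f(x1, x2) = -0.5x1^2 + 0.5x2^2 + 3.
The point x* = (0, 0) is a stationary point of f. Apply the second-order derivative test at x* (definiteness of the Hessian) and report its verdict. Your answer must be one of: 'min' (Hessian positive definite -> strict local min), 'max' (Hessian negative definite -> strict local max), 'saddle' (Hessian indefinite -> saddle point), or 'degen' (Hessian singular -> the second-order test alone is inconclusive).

Compute the Hessian H = grad^2 f:
  H = [[-1, 0], [0, 1]]
Verify stationarity: grad f(x*) = H x* + g = (0, 0).
Eigenvalues of H: -1, 1.
Eigenvalues have mixed signs, so H is indefinite -> x* is a saddle point.

saddle


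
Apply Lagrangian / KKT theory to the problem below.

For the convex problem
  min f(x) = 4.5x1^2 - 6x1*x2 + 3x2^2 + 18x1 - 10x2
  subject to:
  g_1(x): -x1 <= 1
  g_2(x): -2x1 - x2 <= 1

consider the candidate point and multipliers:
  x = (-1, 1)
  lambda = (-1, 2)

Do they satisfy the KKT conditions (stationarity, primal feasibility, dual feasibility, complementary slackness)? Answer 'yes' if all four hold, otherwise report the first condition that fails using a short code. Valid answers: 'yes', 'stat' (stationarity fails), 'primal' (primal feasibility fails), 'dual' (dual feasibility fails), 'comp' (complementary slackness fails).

Gradient of f: grad f(x) = Q x + c = (3, 2)
Constraint values g_i(x) = a_i^T x - b_i:
  g_1((-1, 1)) = 0
  g_2((-1, 1)) = 0
Stationarity residual: grad f(x) + sum_i lambda_i a_i = (0, 0)
  -> stationarity OK
Primal feasibility (all g_i <= 0): OK
Dual feasibility (all lambda_i >= 0): FAILS
Complementary slackness (lambda_i * g_i(x) = 0 for all i): OK

Verdict: the first failing condition is dual_feasibility -> dual.

dual


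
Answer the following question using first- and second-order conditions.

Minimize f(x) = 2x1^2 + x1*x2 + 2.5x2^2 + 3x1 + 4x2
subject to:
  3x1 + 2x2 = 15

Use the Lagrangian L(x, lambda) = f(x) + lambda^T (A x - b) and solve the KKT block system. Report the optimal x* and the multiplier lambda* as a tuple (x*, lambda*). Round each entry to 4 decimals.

Form the Lagrangian:
  L(x, lambda) = (1/2) x^T Q x + c^T x + lambda^T (A x - b)
Stationarity (grad_x L = 0): Q x + c + A^T lambda = 0.
Primal feasibility: A x = b.

This gives the KKT block system:
  [ Q   A^T ] [ x     ]   [-c ]
  [ A    0  ] [ lambda ] = [ b ]

Solving the linear system:
  x*      = (4.2245, 1.1633)
  lambda* = (-7.0204)
  f(x*)   = 61.3163

x* = (4.2245, 1.1633), lambda* = (-7.0204)


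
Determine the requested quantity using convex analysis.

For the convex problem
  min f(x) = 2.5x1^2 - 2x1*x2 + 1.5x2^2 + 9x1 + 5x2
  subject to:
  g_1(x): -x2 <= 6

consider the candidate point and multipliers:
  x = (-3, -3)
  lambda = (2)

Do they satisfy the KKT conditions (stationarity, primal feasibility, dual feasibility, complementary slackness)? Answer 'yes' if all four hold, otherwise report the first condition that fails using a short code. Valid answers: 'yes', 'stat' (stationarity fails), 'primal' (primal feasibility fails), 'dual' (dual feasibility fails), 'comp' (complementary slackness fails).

Gradient of f: grad f(x) = Q x + c = (0, 2)
Constraint values g_i(x) = a_i^T x - b_i:
  g_1((-3, -3)) = -3
Stationarity residual: grad f(x) + sum_i lambda_i a_i = (0, 0)
  -> stationarity OK
Primal feasibility (all g_i <= 0): OK
Dual feasibility (all lambda_i >= 0): OK
Complementary slackness (lambda_i * g_i(x) = 0 for all i): FAILS

Verdict: the first failing condition is complementary_slackness -> comp.

comp


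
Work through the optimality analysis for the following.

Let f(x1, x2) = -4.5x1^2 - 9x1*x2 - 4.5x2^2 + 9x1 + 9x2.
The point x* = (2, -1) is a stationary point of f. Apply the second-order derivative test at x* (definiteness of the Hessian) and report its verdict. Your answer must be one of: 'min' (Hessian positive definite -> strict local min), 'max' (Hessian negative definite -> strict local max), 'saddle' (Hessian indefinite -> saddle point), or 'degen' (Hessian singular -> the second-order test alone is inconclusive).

Compute the Hessian H = grad^2 f:
  H = [[-9, -9], [-9, -9]]
Verify stationarity: grad f(x*) = H x* + g = (0, 0).
Eigenvalues of H: -18, 0.
H has a zero eigenvalue (singular; negative semidefinite but not definite), so H is neither positive definite, negative definite, nor indefinite. The second-order test alone is inconclusive -> degen.
(Indeed, f is constant along the null direction of H through x*, so x* is not a strict local extremum.)

degen


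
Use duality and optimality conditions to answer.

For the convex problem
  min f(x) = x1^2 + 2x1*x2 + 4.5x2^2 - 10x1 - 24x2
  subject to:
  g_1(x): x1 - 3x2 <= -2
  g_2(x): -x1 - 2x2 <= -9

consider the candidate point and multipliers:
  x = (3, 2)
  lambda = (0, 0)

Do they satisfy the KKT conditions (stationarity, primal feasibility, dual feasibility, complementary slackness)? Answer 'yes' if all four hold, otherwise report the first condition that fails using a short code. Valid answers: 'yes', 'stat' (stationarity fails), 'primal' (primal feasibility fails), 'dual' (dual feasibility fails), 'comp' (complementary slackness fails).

Gradient of f: grad f(x) = Q x + c = (0, 0)
Constraint values g_i(x) = a_i^T x - b_i:
  g_1((3, 2)) = -1
  g_2((3, 2)) = 2
Stationarity residual: grad f(x) + sum_i lambda_i a_i = (0, 0)
  -> stationarity OK
Primal feasibility (all g_i <= 0): FAILS
Dual feasibility (all lambda_i >= 0): OK
Complementary slackness (lambda_i * g_i(x) = 0 for all i): OK

Verdict: the first failing condition is primal_feasibility -> primal.

primal


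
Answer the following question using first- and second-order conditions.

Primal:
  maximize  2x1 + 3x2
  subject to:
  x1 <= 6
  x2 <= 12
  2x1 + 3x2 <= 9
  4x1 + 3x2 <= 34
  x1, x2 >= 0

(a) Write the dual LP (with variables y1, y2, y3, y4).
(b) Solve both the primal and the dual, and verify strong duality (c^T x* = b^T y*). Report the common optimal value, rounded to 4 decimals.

The standard primal-dual pair for 'max c^T x s.t. A x <= b, x >= 0' is:
  Dual:  min b^T y  s.t.  A^T y >= c,  y >= 0.

So the dual LP is:
  minimize  6y1 + 12y2 + 9y3 + 34y4
  subject to:
    y1 + 2y3 + 4y4 >= 2
    y2 + 3y3 + 3y4 >= 3
    y1, y2, y3, y4 >= 0

Solving the primal: x* = (4.5, 0).
  primal value c^T x* = 9.
Solving the dual: y* = (0, 0, 1, 0).
  dual value b^T y* = 9.
Strong duality: c^T x* = b^T y*. Confirmed.

9


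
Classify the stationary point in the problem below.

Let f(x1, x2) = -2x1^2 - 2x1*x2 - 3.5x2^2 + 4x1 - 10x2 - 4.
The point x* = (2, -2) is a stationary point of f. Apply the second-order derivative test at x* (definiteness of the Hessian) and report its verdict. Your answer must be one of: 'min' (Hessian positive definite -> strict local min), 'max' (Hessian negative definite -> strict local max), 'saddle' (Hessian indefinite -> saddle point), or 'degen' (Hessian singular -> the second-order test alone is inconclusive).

Compute the Hessian H = grad^2 f:
  H = [[-4, -2], [-2, -7]]
Verify stationarity: grad f(x*) = H x* + g = (0, 0).
Eigenvalues of H: -8, -3.
Both eigenvalues < 0, so H is negative definite -> x* is a strict local max.

max


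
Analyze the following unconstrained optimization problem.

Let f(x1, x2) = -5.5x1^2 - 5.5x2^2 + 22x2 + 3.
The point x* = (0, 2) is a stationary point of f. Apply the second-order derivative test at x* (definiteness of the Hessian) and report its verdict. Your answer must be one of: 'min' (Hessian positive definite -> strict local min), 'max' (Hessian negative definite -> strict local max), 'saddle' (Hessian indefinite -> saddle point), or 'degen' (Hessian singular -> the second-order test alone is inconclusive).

Compute the Hessian H = grad^2 f:
  H = [[-11, 0], [0, -11]]
Verify stationarity: grad f(x*) = H x* + g = (0, 0).
Eigenvalues of H: -11, -11.
Both eigenvalues < 0, so H is negative definite -> x* is a strict local max.

max


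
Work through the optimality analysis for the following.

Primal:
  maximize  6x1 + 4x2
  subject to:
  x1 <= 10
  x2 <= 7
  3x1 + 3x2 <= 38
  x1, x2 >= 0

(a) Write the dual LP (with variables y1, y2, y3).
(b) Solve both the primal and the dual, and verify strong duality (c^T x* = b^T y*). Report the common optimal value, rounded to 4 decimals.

The standard primal-dual pair for 'max c^T x s.t. A x <= b, x >= 0' is:
  Dual:  min b^T y  s.t.  A^T y >= c,  y >= 0.

So the dual LP is:
  minimize  10y1 + 7y2 + 38y3
  subject to:
    y1 + 3y3 >= 6
    y2 + 3y3 >= 4
    y1, y2, y3 >= 0

Solving the primal: x* = (10, 2.6667).
  primal value c^T x* = 70.6667.
Solving the dual: y* = (2, 0, 1.3333).
  dual value b^T y* = 70.6667.
Strong duality: c^T x* = b^T y*. Confirmed.

70.6667


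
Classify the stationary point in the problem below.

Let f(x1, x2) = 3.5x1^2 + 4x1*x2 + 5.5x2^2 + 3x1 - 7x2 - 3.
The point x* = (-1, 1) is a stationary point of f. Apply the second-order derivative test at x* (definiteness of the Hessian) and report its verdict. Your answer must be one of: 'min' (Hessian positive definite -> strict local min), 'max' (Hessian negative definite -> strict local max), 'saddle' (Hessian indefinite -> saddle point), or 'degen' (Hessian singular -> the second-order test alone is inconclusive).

Compute the Hessian H = grad^2 f:
  H = [[7, 4], [4, 11]]
Verify stationarity: grad f(x*) = H x* + g = (0, 0).
Eigenvalues of H: 4.5279, 13.4721.
Both eigenvalues > 0, so H is positive definite -> x* is a strict local min.

min


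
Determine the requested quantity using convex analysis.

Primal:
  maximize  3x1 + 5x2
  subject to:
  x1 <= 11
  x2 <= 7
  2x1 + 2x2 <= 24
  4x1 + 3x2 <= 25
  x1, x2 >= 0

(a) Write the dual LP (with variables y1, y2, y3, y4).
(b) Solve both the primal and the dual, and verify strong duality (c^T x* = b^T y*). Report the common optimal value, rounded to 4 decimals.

The standard primal-dual pair for 'max c^T x s.t. A x <= b, x >= 0' is:
  Dual:  min b^T y  s.t.  A^T y >= c,  y >= 0.

So the dual LP is:
  minimize  11y1 + 7y2 + 24y3 + 25y4
  subject to:
    y1 + 2y3 + 4y4 >= 3
    y2 + 2y3 + 3y4 >= 5
    y1, y2, y3, y4 >= 0

Solving the primal: x* = (1, 7).
  primal value c^T x* = 38.
Solving the dual: y* = (0, 2.75, 0, 0.75).
  dual value b^T y* = 38.
Strong duality: c^T x* = b^T y*. Confirmed.

38


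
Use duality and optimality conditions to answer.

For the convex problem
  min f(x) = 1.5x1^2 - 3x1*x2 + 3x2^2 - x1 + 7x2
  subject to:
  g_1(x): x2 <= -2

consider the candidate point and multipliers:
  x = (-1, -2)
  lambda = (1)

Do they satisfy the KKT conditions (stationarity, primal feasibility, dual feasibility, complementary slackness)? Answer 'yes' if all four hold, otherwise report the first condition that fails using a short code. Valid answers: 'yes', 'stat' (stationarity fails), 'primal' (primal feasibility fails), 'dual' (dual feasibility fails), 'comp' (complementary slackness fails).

Gradient of f: grad f(x) = Q x + c = (2, -2)
Constraint values g_i(x) = a_i^T x - b_i:
  g_1((-1, -2)) = 0
Stationarity residual: grad f(x) + sum_i lambda_i a_i = (2, -1)
  -> stationarity FAILS
Primal feasibility (all g_i <= 0): OK
Dual feasibility (all lambda_i >= 0): OK
Complementary slackness (lambda_i * g_i(x) = 0 for all i): OK

Verdict: the first failing condition is stationarity -> stat.

stat


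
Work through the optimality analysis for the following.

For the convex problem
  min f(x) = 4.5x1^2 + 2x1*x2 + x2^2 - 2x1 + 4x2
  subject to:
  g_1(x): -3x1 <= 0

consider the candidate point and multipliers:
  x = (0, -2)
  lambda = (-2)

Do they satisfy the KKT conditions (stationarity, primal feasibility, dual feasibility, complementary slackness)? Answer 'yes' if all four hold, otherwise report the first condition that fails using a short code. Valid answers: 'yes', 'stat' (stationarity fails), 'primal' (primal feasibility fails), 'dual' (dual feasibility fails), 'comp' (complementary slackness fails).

Gradient of f: grad f(x) = Q x + c = (-6, 0)
Constraint values g_i(x) = a_i^T x - b_i:
  g_1((0, -2)) = 0
Stationarity residual: grad f(x) + sum_i lambda_i a_i = (0, 0)
  -> stationarity OK
Primal feasibility (all g_i <= 0): OK
Dual feasibility (all lambda_i >= 0): FAILS
Complementary slackness (lambda_i * g_i(x) = 0 for all i): OK

Verdict: the first failing condition is dual_feasibility -> dual.

dual


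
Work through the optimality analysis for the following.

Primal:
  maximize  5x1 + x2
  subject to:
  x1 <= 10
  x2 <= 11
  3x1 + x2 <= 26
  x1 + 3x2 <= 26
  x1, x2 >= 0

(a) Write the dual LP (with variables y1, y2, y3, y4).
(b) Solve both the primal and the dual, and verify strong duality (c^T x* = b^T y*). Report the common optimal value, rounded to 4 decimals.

The standard primal-dual pair for 'max c^T x s.t. A x <= b, x >= 0' is:
  Dual:  min b^T y  s.t.  A^T y >= c,  y >= 0.

So the dual LP is:
  minimize  10y1 + 11y2 + 26y3 + 26y4
  subject to:
    y1 + 3y3 + y4 >= 5
    y2 + y3 + 3y4 >= 1
    y1, y2, y3, y4 >= 0

Solving the primal: x* = (8.6667, 0).
  primal value c^T x* = 43.3333.
Solving the dual: y* = (0, 0, 1.6667, 0).
  dual value b^T y* = 43.3333.
Strong duality: c^T x* = b^T y*. Confirmed.

43.3333


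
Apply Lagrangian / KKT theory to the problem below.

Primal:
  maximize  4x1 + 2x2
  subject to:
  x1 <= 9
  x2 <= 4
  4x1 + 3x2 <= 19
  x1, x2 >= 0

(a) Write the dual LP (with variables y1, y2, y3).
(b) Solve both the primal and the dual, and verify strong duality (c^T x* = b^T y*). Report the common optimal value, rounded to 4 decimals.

The standard primal-dual pair for 'max c^T x s.t. A x <= b, x >= 0' is:
  Dual:  min b^T y  s.t.  A^T y >= c,  y >= 0.

So the dual LP is:
  minimize  9y1 + 4y2 + 19y3
  subject to:
    y1 + 4y3 >= 4
    y2 + 3y3 >= 2
    y1, y2, y3 >= 0

Solving the primal: x* = (4.75, 0).
  primal value c^T x* = 19.
Solving the dual: y* = (0, 0, 1).
  dual value b^T y* = 19.
Strong duality: c^T x* = b^T y*. Confirmed.

19


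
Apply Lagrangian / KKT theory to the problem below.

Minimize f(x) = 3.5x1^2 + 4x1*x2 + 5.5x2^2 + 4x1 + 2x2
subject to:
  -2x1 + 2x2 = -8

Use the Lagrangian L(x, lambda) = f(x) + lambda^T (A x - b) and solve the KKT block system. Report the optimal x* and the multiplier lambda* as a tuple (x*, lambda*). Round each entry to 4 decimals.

Form the Lagrangian:
  L(x, lambda) = (1/2) x^T Q x + c^T x + lambda^T (A x - b)
Stationarity (grad_x L = 0): Q x + c + A^T lambda = 0.
Primal feasibility: A x = b.

This gives the KKT block system:
  [ Q   A^T ] [ x     ]   [-c ]
  [ A    0  ] [ lambda ] = [ b ]

Solving the linear system:
  x*      = (2.0769, -1.9231)
  lambda* = (5.4231)
  f(x*)   = 23.9231

x* = (2.0769, -1.9231), lambda* = (5.4231)


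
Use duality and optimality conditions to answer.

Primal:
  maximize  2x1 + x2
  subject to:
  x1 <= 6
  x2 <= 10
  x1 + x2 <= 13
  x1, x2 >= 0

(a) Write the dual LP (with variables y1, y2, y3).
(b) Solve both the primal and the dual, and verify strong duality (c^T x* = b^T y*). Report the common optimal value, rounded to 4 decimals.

The standard primal-dual pair for 'max c^T x s.t. A x <= b, x >= 0' is:
  Dual:  min b^T y  s.t.  A^T y >= c,  y >= 0.

So the dual LP is:
  minimize  6y1 + 10y2 + 13y3
  subject to:
    y1 + y3 >= 2
    y2 + y3 >= 1
    y1, y2, y3 >= 0

Solving the primal: x* = (6, 7).
  primal value c^T x* = 19.
Solving the dual: y* = (1, 0, 1).
  dual value b^T y* = 19.
Strong duality: c^T x* = b^T y*. Confirmed.

19


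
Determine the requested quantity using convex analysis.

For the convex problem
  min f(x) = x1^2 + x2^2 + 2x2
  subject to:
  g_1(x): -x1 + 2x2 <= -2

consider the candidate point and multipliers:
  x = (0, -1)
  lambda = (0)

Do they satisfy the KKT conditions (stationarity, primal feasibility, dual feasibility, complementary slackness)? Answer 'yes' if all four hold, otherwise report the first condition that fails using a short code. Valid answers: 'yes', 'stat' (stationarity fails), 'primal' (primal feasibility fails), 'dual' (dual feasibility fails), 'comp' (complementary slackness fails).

Gradient of f: grad f(x) = Q x + c = (0, 0)
Constraint values g_i(x) = a_i^T x - b_i:
  g_1((0, -1)) = 0
Stationarity residual: grad f(x) + sum_i lambda_i a_i = (0, 0)
  -> stationarity OK
Primal feasibility (all g_i <= 0): OK
Dual feasibility (all lambda_i >= 0): OK
Complementary slackness (lambda_i * g_i(x) = 0 for all i): OK

Verdict: yes, KKT holds.

yes


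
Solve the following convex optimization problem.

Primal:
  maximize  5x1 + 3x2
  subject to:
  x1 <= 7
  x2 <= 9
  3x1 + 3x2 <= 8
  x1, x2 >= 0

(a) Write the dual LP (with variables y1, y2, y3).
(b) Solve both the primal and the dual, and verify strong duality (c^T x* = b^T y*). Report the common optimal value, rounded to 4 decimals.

The standard primal-dual pair for 'max c^T x s.t. A x <= b, x >= 0' is:
  Dual:  min b^T y  s.t.  A^T y >= c,  y >= 0.

So the dual LP is:
  minimize  7y1 + 9y2 + 8y3
  subject to:
    y1 + 3y3 >= 5
    y2 + 3y3 >= 3
    y1, y2, y3 >= 0

Solving the primal: x* = (2.6667, 0).
  primal value c^T x* = 13.3333.
Solving the dual: y* = (0, 0, 1.6667).
  dual value b^T y* = 13.3333.
Strong duality: c^T x* = b^T y*. Confirmed.

13.3333


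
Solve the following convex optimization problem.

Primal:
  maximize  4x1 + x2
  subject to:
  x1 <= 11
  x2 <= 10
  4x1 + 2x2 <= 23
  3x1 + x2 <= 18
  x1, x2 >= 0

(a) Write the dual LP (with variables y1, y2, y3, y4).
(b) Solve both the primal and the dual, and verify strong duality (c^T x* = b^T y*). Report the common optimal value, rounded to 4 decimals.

The standard primal-dual pair for 'max c^T x s.t. A x <= b, x >= 0' is:
  Dual:  min b^T y  s.t.  A^T y >= c,  y >= 0.

So the dual LP is:
  minimize  11y1 + 10y2 + 23y3 + 18y4
  subject to:
    y1 + 4y3 + 3y4 >= 4
    y2 + 2y3 + y4 >= 1
    y1, y2, y3, y4 >= 0

Solving the primal: x* = (5.75, 0).
  primal value c^T x* = 23.
Solving the dual: y* = (0, 0, 1, 0).
  dual value b^T y* = 23.
Strong duality: c^T x* = b^T y*. Confirmed.

23


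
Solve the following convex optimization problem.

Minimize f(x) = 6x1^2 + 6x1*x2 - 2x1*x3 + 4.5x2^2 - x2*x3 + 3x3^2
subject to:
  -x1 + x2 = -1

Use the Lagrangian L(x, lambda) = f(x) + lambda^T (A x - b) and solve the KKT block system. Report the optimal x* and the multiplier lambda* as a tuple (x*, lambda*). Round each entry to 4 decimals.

Form the Lagrangian:
  L(x, lambda) = (1/2) x^T Q x + c^T x + lambda^T (A x - b)
Stationarity (grad_x L = 0): Q x + c + A^T lambda = 0.
Primal feasibility: A x = b.

This gives the KKT block system:
  [ Q   A^T ] [ x     ]   [-c ]
  [ A    0  ] [ lambda ] = [ b ]

Solving the linear system:
  x*      = (0.4603, -0.5397, 0.0635)
  lambda* = (2.1587)
  f(x*)   = 1.0794

x* = (0.4603, -0.5397, 0.0635), lambda* = (2.1587)


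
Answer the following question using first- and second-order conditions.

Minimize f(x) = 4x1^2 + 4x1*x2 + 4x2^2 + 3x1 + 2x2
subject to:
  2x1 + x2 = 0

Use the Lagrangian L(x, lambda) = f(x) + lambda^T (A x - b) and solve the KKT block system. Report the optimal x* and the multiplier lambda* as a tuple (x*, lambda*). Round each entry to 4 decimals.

Form the Lagrangian:
  L(x, lambda) = (1/2) x^T Q x + c^T x + lambda^T (A x - b)
Stationarity (grad_x L = 0): Q x + c + A^T lambda = 0.
Primal feasibility: A x = b.

This gives the KKT block system:
  [ Q   A^T ] [ x     ]   [-c ]
  [ A    0  ] [ lambda ] = [ b ]

Solving the linear system:
  x*      = (0.0417, -0.0833)
  lambda* = (-1.5)
  f(x*)   = -0.0208

x* = (0.0417, -0.0833), lambda* = (-1.5)


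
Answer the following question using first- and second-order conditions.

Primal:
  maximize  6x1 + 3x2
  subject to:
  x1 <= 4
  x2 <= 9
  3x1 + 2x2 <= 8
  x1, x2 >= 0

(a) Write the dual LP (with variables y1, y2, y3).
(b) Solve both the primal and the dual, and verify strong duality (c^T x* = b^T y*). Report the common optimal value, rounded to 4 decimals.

The standard primal-dual pair for 'max c^T x s.t. A x <= b, x >= 0' is:
  Dual:  min b^T y  s.t.  A^T y >= c,  y >= 0.

So the dual LP is:
  minimize  4y1 + 9y2 + 8y3
  subject to:
    y1 + 3y3 >= 6
    y2 + 2y3 >= 3
    y1, y2, y3 >= 0

Solving the primal: x* = (2.6667, 0).
  primal value c^T x* = 16.
Solving the dual: y* = (0, 0, 2).
  dual value b^T y* = 16.
Strong duality: c^T x* = b^T y*. Confirmed.

16


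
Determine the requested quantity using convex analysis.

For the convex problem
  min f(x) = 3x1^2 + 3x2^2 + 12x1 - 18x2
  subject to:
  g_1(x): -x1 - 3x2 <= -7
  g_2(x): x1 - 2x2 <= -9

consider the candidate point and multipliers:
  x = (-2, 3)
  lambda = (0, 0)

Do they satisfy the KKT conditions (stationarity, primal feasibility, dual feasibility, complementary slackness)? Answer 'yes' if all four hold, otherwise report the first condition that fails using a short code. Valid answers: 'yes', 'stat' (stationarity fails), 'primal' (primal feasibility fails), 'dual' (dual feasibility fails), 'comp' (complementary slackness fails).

Gradient of f: grad f(x) = Q x + c = (0, 0)
Constraint values g_i(x) = a_i^T x - b_i:
  g_1((-2, 3)) = 0
  g_2((-2, 3)) = 1
Stationarity residual: grad f(x) + sum_i lambda_i a_i = (0, 0)
  -> stationarity OK
Primal feasibility (all g_i <= 0): FAILS
Dual feasibility (all lambda_i >= 0): OK
Complementary slackness (lambda_i * g_i(x) = 0 for all i): OK

Verdict: the first failing condition is primal_feasibility -> primal.

primal


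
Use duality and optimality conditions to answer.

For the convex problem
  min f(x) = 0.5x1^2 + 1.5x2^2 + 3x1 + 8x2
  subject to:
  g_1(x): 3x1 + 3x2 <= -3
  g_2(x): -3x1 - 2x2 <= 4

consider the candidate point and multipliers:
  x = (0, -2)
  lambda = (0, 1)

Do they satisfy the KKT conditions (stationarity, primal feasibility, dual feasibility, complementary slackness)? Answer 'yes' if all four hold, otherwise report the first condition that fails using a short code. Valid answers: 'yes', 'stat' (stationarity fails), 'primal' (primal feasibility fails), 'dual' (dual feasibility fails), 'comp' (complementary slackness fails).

Gradient of f: grad f(x) = Q x + c = (3, 2)
Constraint values g_i(x) = a_i^T x - b_i:
  g_1((0, -2)) = -3
  g_2((0, -2)) = 0
Stationarity residual: grad f(x) + sum_i lambda_i a_i = (0, 0)
  -> stationarity OK
Primal feasibility (all g_i <= 0): OK
Dual feasibility (all lambda_i >= 0): OK
Complementary slackness (lambda_i * g_i(x) = 0 for all i): OK

Verdict: yes, KKT holds.

yes


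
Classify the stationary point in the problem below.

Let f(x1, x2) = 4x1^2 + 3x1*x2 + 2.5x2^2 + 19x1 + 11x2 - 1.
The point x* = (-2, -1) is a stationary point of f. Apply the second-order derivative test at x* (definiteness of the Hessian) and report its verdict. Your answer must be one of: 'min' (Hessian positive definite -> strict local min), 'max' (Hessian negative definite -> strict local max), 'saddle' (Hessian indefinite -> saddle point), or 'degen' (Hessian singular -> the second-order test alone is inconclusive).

Compute the Hessian H = grad^2 f:
  H = [[8, 3], [3, 5]]
Verify stationarity: grad f(x*) = H x* + g = (0, 0).
Eigenvalues of H: 3.1459, 9.8541.
Both eigenvalues > 0, so H is positive definite -> x* is a strict local min.

min


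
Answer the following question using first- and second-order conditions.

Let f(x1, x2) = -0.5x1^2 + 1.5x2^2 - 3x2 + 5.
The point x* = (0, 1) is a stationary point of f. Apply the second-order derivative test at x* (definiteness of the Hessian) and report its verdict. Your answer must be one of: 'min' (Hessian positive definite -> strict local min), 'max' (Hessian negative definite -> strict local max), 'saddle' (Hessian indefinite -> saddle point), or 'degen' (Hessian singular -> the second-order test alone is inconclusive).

Compute the Hessian H = grad^2 f:
  H = [[-1, 0], [0, 3]]
Verify stationarity: grad f(x*) = H x* + g = (0, 0).
Eigenvalues of H: -1, 3.
Eigenvalues have mixed signs, so H is indefinite -> x* is a saddle point.

saddle


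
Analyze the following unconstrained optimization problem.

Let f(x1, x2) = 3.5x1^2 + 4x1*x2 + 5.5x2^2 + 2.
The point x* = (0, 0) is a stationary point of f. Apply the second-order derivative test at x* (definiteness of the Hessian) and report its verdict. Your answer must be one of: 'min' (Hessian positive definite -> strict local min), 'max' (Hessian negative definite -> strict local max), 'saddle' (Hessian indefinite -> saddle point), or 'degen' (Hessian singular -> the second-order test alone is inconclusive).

Compute the Hessian H = grad^2 f:
  H = [[7, 4], [4, 11]]
Verify stationarity: grad f(x*) = H x* + g = (0, 0).
Eigenvalues of H: 4.5279, 13.4721.
Both eigenvalues > 0, so H is positive definite -> x* is a strict local min.

min


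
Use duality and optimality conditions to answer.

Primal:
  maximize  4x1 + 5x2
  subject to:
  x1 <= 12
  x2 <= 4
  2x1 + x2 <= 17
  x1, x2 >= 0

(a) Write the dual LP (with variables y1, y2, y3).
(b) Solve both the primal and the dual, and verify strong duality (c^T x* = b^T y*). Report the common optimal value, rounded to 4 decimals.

The standard primal-dual pair for 'max c^T x s.t. A x <= b, x >= 0' is:
  Dual:  min b^T y  s.t.  A^T y >= c,  y >= 0.

So the dual LP is:
  minimize  12y1 + 4y2 + 17y3
  subject to:
    y1 + 2y3 >= 4
    y2 + y3 >= 5
    y1, y2, y3 >= 0

Solving the primal: x* = (6.5, 4).
  primal value c^T x* = 46.
Solving the dual: y* = (0, 3, 2).
  dual value b^T y* = 46.
Strong duality: c^T x* = b^T y*. Confirmed.

46


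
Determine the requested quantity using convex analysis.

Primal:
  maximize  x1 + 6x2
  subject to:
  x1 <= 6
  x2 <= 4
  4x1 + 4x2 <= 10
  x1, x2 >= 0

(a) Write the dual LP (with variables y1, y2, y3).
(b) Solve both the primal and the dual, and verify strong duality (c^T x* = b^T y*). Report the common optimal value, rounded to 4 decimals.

The standard primal-dual pair for 'max c^T x s.t. A x <= b, x >= 0' is:
  Dual:  min b^T y  s.t.  A^T y >= c,  y >= 0.

So the dual LP is:
  minimize  6y1 + 4y2 + 10y3
  subject to:
    y1 + 4y3 >= 1
    y2 + 4y3 >= 6
    y1, y2, y3 >= 0

Solving the primal: x* = (0, 2.5).
  primal value c^T x* = 15.
Solving the dual: y* = (0, 0, 1.5).
  dual value b^T y* = 15.
Strong duality: c^T x* = b^T y*. Confirmed.

15


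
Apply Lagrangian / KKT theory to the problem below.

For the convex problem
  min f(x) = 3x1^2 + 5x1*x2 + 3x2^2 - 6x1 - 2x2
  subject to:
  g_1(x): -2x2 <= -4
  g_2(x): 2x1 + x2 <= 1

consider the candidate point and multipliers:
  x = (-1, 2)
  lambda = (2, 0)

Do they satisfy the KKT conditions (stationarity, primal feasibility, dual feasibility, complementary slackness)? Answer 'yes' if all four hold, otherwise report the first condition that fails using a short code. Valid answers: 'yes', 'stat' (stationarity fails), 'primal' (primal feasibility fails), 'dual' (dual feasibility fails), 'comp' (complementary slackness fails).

Gradient of f: grad f(x) = Q x + c = (-2, 5)
Constraint values g_i(x) = a_i^T x - b_i:
  g_1((-1, 2)) = 0
  g_2((-1, 2)) = -1
Stationarity residual: grad f(x) + sum_i lambda_i a_i = (-2, 1)
  -> stationarity FAILS
Primal feasibility (all g_i <= 0): OK
Dual feasibility (all lambda_i >= 0): OK
Complementary slackness (lambda_i * g_i(x) = 0 for all i): OK

Verdict: the first failing condition is stationarity -> stat.

stat


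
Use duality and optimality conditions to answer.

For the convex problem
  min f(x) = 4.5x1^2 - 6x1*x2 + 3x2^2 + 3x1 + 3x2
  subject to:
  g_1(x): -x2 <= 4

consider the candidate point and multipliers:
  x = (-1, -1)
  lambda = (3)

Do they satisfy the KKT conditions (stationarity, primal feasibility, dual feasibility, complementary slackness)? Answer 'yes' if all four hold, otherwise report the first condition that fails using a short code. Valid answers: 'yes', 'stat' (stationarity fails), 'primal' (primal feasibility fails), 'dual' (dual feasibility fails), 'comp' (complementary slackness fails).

Gradient of f: grad f(x) = Q x + c = (0, 3)
Constraint values g_i(x) = a_i^T x - b_i:
  g_1((-1, -1)) = -3
Stationarity residual: grad f(x) + sum_i lambda_i a_i = (0, 0)
  -> stationarity OK
Primal feasibility (all g_i <= 0): OK
Dual feasibility (all lambda_i >= 0): OK
Complementary slackness (lambda_i * g_i(x) = 0 for all i): FAILS

Verdict: the first failing condition is complementary_slackness -> comp.

comp


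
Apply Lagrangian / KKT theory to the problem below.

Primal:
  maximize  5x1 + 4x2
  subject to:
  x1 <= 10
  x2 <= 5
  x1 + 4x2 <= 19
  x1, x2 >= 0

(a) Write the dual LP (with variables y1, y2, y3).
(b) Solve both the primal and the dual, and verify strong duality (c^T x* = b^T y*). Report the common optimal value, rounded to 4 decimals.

The standard primal-dual pair for 'max c^T x s.t. A x <= b, x >= 0' is:
  Dual:  min b^T y  s.t.  A^T y >= c,  y >= 0.

So the dual LP is:
  minimize  10y1 + 5y2 + 19y3
  subject to:
    y1 + y3 >= 5
    y2 + 4y3 >= 4
    y1, y2, y3 >= 0

Solving the primal: x* = (10, 2.25).
  primal value c^T x* = 59.
Solving the dual: y* = (4, 0, 1).
  dual value b^T y* = 59.
Strong duality: c^T x* = b^T y*. Confirmed.

59


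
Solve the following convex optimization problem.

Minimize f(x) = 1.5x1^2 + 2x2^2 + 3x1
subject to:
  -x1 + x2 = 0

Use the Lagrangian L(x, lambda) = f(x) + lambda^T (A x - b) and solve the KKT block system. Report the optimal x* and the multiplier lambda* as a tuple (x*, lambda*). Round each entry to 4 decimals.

Form the Lagrangian:
  L(x, lambda) = (1/2) x^T Q x + c^T x + lambda^T (A x - b)
Stationarity (grad_x L = 0): Q x + c + A^T lambda = 0.
Primal feasibility: A x = b.

This gives the KKT block system:
  [ Q   A^T ] [ x     ]   [-c ]
  [ A    0  ] [ lambda ] = [ b ]

Solving the linear system:
  x*      = (-0.4286, -0.4286)
  lambda* = (1.7143)
  f(x*)   = -0.6429

x* = (-0.4286, -0.4286), lambda* = (1.7143)


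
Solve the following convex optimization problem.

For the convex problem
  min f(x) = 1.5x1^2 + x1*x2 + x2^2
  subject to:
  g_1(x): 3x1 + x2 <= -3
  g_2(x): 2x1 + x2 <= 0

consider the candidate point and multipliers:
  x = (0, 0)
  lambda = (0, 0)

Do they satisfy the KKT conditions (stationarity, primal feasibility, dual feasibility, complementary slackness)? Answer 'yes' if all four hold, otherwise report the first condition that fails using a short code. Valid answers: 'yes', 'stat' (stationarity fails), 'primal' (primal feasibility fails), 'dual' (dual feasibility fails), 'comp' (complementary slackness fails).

Gradient of f: grad f(x) = Q x + c = (0, 0)
Constraint values g_i(x) = a_i^T x - b_i:
  g_1((0, 0)) = 3
  g_2((0, 0)) = 0
Stationarity residual: grad f(x) + sum_i lambda_i a_i = (0, 0)
  -> stationarity OK
Primal feasibility (all g_i <= 0): FAILS
Dual feasibility (all lambda_i >= 0): OK
Complementary slackness (lambda_i * g_i(x) = 0 for all i): OK

Verdict: the first failing condition is primal_feasibility -> primal.

primal


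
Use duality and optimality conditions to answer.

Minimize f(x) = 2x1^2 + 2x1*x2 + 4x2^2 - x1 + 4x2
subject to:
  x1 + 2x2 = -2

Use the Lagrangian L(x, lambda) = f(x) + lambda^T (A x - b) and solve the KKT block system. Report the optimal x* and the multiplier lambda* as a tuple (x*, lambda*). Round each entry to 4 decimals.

Form the Lagrangian:
  L(x, lambda) = (1/2) x^T Q x + c^T x + lambda^T (A x - b)
Stationarity (grad_x L = 0): Q x + c + A^T lambda = 0.
Primal feasibility: A x = b.

This gives the KKT block system:
  [ Q   A^T ] [ x     ]   [-c ]
  [ A    0  ] [ lambda ] = [ b ]

Solving the linear system:
  x*      = (0.25, -1.125)
  lambda* = (2.25)
  f(x*)   = -0.125

x* = (0.25, -1.125), lambda* = (2.25)


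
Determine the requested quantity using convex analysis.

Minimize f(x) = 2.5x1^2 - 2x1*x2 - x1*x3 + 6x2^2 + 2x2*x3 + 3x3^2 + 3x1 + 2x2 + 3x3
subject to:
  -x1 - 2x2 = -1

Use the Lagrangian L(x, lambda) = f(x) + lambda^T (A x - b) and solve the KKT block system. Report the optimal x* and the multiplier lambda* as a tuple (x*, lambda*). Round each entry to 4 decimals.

Form the Lagrangian:
  L(x, lambda) = (1/2) x^T Q x + c^T x + lambda^T (A x - b)
Stationarity (grad_x L = 0): Q x + c + A^T lambda = 0.
Primal feasibility: A x = b.

This gives the KKT block system:
  [ Q   A^T ] [ x     ]   [-c ]
  [ A    0  ] [ lambda ] = [ b ]

Solving the linear system:
  x*      = (0.0714, 0.4643, -0.6429)
  lambda* = (3.0714)
  f(x*)   = 1.1429

x* = (0.0714, 0.4643, -0.6429), lambda* = (3.0714)


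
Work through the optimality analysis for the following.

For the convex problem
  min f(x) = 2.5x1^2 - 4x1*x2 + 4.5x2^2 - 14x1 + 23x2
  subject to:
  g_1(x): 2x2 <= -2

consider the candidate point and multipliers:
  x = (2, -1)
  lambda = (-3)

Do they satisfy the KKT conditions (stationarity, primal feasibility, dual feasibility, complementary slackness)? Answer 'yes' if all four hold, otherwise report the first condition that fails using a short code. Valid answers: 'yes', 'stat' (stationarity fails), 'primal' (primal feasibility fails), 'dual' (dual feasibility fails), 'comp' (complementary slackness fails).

Gradient of f: grad f(x) = Q x + c = (0, 6)
Constraint values g_i(x) = a_i^T x - b_i:
  g_1((2, -1)) = 0
Stationarity residual: grad f(x) + sum_i lambda_i a_i = (0, 0)
  -> stationarity OK
Primal feasibility (all g_i <= 0): OK
Dual feasibility (all lambda_i >= 0): FAILS
Complementary slackness (lambda_i * g_i(x) = 0 for all i): OK

Verdict: the first failing condition is dual_feasibility -> dual.

dual


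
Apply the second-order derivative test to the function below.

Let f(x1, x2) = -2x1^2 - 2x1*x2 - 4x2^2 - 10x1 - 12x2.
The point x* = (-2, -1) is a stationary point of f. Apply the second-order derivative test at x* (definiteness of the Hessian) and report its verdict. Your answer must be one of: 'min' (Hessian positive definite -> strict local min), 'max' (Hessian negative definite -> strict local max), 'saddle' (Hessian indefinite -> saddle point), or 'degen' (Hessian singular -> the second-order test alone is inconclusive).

Compute the Hessian H = grad^2 f:
  H = [[-4, -2], [-2, -8]]
Verify stationarity: grad f(x*) = H x* + g = (0, 0).
Eigenvalues of H: -8.8284, -3.1716.
Both eigenvalues < 0, so H is negative definite -> x* is a strict local max.

max
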